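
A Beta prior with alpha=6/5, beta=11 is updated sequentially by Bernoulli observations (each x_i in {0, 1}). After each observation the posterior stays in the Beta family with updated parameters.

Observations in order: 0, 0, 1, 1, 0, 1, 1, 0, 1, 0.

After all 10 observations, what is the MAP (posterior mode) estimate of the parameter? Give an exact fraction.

obs 1: x=0 → posterior Beta(6/5, 12)
obs 2: x=0 → posterior Beta(6/5, 13)
obs 3: x=1 → posterior Beta(11/5, 13)
obs 4: x=1 → posterior Beta(16/5, 13)
obs 5: x=0 → posterior Beta(16/5, 14)
obs 6: x=1 → posterior Beta(21/5, 14)
obs 7: x=1 → posterior Beta(26/5, 14)
obs 8: x=0 → posterior Beta(26/5, 15)
obs 9: x=1 → posterior Beta(31/5, 15)
obs 10: x=0 → posterior Beta(31/5, 16)

26/101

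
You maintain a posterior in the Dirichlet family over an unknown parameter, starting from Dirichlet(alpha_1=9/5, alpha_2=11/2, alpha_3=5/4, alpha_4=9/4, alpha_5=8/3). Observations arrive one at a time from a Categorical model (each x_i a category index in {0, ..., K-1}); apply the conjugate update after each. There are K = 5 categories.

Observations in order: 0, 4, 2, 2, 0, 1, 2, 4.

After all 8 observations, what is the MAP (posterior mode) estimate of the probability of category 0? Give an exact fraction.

42/247

obs 1: x=0 → posterior Dirichlet(14/5, 11/2, 5/4, 9/4, 8/3)
obs 2: x=4 → posterior Dirichlet(14/5, 11/2, 5/4, 9/4, 11/3)
obs 3: x=2 → posterior Dirichlet(14/5, 11/2, 9/4, 9/4, 11/3)
obs 4: x=2 → posterior Dirichlet(14/5, 11/2, 13/4, 9/4, 11/3)
obs 5: x=0 → posterior Dirichlet(19/5, 11/2, 13/4, 9/4, 11/3)
obs 6: x=1 → posterior Dirichlet(19/5, 13/2, 13/4, 9/4, 11/3)
obs 7: x=2 → posterior Dirichlet(19/5, 13/2, 17/4, 9/4, 11/3)
obs 8: x=4 → posterior Dirichlet(19/5, 13/2, 17/4, 9/4, 14/3)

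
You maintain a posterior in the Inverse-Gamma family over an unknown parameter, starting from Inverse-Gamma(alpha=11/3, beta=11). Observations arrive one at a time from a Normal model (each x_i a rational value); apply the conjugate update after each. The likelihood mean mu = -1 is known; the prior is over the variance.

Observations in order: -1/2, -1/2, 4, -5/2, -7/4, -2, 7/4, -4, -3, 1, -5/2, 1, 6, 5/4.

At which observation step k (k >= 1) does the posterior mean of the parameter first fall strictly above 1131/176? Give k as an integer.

obs 1: x=-1/2 → posterior Inverse-Gamma(25/6, 89/8)
obs 2: x=-1/2 → posterior Inverse-Gamma(14/3, 45/4)
obs 3: x=4 → posterior Inverse-Gamma(31/6, 95/4)
obs 4: x=-5/2 → posterior Inverse-Gamma(17/3, 199/8)
obs 5: x=-7/4 → posterior Inverse-Gamma(37/6, 805/32)
obs 6: x=-2 → posterior Inverse-Gamma(20/3, 821/32)
obs 7: x=7/4 → posterior Inverse-Gamma(43/6, 471/16)
obs 8: x=-4 → posterior Inverse-Gamma(23/3, 543/16)
obs 9: x=-3 → posterior Inverse-Gamma(49/6, 575/16)
obs 10: x=1 → posterior Inverse-Gamma(26/3, 607/16)
obs 11: x=-5/2 → posterior Inverse-Gamma(55/6, 625/16)
obs 12: x=1 → posterior Inverse-Gamma(29/3, 657/16)
obs 13: x=6 → posterior Inverse-Gamma(61/6, 1049/16)
obs 14: x=5/4 → posterior Inverse-Gamma(32/3, 2179/32)

k = 13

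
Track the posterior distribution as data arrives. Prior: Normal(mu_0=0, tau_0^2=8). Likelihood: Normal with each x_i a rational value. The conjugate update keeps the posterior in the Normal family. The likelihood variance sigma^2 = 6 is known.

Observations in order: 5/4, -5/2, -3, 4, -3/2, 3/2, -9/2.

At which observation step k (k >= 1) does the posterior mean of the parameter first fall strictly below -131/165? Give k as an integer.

obs 1: x=5/4 → posterior Normal(5/7, 24/7)
obs 2: x=-5/2 → posterior Normal(-5/11, 24/11)
obs 3: x=-3 → posterior Normal(-17/15, 8/5)
obs 4: x=4 → posterior Normal(-1/19, 24/19)
obs 5: x=-3/2 → posterior Normal(-7/23, 24/23)
obs 6: x=3/2 → posterior Normal(-1/27, 8/9)
obs 7: x=-9/2 → posterior Normal(-19/31, 24/31)

k = 3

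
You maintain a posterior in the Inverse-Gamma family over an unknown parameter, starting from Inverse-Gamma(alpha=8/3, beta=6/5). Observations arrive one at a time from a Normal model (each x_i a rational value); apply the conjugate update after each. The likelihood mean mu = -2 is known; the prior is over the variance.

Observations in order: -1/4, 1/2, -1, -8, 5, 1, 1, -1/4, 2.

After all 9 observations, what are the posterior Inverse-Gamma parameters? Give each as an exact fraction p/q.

obs 1: x=-1/4 → posterior Inverse-Gamma(19/6, 437/160)
obs 2: x=1/2 → posterior Inverse-Gamma(11/3, 937/160)
obs 3: x=-1 → posterior Inverse-Gamma(25/6, 1017/160)
obs 4: x=-8 → posterior Inverse-Gamma(14/3, 3897/160)
obs 5: x=5 → posterior Inverse-Gamma(31/6, 7817/160)
obs 6: x=1 → posterior Inverse-Gamma(17/3, 8537/160)
obs 7: x=1 → posterior Inverse-Gamma(37/6, 9257/160)
obs 8: x=-1/4 → posterior Inverse-Gamma(20/3, 4751/80)
obs 9: x=2 → posterior Inverse-Gamma(43/6, 5391/80)

alpha=43/6, beta=5391/80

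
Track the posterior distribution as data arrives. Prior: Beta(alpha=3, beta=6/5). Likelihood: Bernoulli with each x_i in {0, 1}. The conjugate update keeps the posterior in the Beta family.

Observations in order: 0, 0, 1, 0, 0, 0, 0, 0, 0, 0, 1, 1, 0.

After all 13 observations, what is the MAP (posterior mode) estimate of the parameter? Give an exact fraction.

obs 1: x=0 → posterior Beta(3, 11/5)
obs 2: x=0 → posterior Beta(3, 16/5)
obs 3: x=1 → posterior Beta(4, 16/5)
obs 4: x=0 → posterior Beta(4, 21/5)
obs 5: x=0 → posterior Beta(4, 26/5)
obs 6: x=0 → posterior Beta(4, 31/5)
obs 7: x=0 → posterior Beta(4, 36/5)
obs 8: x=0 → posterior Beta(4, 41/5)
obs 9: x=0 → posterior Beta(4, 46/5)
obs 10: x=0 → posterior Beta(4, 51/5)
obs 11: x=1 → posterior Beta(5, 51/5)
obs 12: x=1 → posterior Beta(6, 51/5)
obs 13: x=0 → posterior Beta(6, 56/5)

25/76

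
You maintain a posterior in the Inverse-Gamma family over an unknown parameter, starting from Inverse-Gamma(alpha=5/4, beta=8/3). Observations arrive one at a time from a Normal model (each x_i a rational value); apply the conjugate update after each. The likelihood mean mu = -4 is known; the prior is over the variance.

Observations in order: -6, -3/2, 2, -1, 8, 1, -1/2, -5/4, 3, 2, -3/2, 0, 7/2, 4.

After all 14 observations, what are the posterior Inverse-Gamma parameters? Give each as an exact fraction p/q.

obs 1: x=-6 → posterior Inverse-Gamma(7/4, 14/3)
obs 2: x=-3/2 → posterior Inverse-Gamma(9/4, 187/24)
obs 3: x=2 → posterior Inverse-Gamma(11/4, 619/24)
obs 4: x=-1 → posterior Inverse-Gamma(13/4, 727/24)
obs 5: x=8 → posterior Inverse-Gamma(15/4, 2455/24)
obs 6: x=1 → posterior Inverse-Gamma(17/4, 2755/24)
obs 7: x=-1/2 → posterior Inverse-Gamma(19/4, 1451/12)
obs 8: x=-5/4 → posterior Inverse-Gamma(21/4, 11971/96)
obs 9: x=3 → posterior Inverse-Gamma(23/4, 14323/96)
obs 10: x=2 → posterior Inverse-Gamma(25/4, 16051/96)
obs 11: x=-3/2 → posterior Inverse-Gamma(27/4, 16351/96)
obs 12: x=0 → posterior Inverse-Gamma(29/4, 17119/96)
obs 13: x=7/2 → posterior Inverse-Gamma(31/4, 19819/96)
obs 14: x=4 → posterior Inverse-Gamma(33/4, 22891/96)

alpha=33/4, beta=22891/96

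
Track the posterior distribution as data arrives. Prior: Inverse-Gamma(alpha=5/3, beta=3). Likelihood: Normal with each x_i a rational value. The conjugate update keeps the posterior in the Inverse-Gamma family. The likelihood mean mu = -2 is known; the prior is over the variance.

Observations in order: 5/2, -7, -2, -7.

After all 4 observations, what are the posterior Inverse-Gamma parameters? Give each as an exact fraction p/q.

alpha=11/3, beta=305/8

obs 1: x=5/2 → posterior Inverse-Gamma(13/6, 105/8)
obs 2: x=-7 → posterior Inverse-Gamma(8/3, 205/8)
obs 3: x=-2 → posterior Inverse-Gamma(19/6, 205/8)
obs 4: x=-7 → posterior Inverse-Gamma(11/3, 305/8)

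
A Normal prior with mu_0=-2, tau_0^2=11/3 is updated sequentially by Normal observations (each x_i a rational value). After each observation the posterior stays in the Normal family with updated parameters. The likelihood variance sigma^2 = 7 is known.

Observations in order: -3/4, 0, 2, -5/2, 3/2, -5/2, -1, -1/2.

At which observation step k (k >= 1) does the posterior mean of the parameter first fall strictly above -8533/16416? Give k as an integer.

k = 5

obs 1: x=-3/4 → posterior Normal(-201/128, 77/32)
obs 2: x=0 → posterior Normal(-201/172, 77/43)
obs 3: x=2 → posterior Normal(-113/216, 77/54)
obs 4: x=-5/2 → posterior Normal(-223/260, 77/65)
obs 5: x=3/2 → posterior Normal(-157/304, 77/76)
obs 6: x=-5/2 → posterior Normal(-89/116, 77/87)
obs 7: x=-1 → posterior Normal(-311/392, 11/14)
obs 8: x=-1/2 → posterior Normal(-333/436, 77/109)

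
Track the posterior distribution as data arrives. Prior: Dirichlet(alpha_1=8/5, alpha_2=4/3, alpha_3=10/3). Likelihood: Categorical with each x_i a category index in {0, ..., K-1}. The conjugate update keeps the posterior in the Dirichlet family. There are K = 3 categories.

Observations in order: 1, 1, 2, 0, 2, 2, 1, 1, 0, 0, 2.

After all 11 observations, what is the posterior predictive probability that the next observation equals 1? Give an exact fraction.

obs 1: x=1 → posterior Dirichlet(8/5, 7/3, 10/3)
obs 2: x=1 → posterior Dirichlet(8/5, 10/3, 10/3)
obs 3: x=2 → posterior Dirichlet(8/5, 10/3, 13/3)
obs 4: x=0 → posterior Dirichlet(13/5, 10/3, 13/3)
obs 5: x=2 → posterior Dirichlet(13/5, 10/3, 16/3)
obs 6: x=2 → posterior Dirichlet(13/5, 10/3, 19/3)
obs 7: x=1 → posterior Dirichlet(13/5, 13/3, 19/3)
obs 8: x=1 → posterior Dirichlet(13/5, 16/3, 19/3)
obs 9: x=0 → posterior Dirichlet(18/5, 16/3, 19/3)
obs 10: x=0 → posterior Dirichlet(23/5, 16/3, 19/3)
obs 11: x=2 → posterior Dirichlet(23/5, 16/3, 22/3)

80/259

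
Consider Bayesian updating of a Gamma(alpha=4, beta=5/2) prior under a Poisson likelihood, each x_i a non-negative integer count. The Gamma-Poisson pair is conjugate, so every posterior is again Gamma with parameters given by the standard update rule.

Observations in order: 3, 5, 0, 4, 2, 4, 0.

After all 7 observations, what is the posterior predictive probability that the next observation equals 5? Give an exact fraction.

28564265981039734397285575923026560/501096025171921401632658604207540941

obs 1: x=3 → posterior Gamma(7, 7/2)
obs 2: x=5 → posterior Gamma(12, 9/2)
obs 3: x=0 → posterior Gamma(12, 11/2)
obs 4: x=4 → posterior Gamma(16, 13/2)
obs 5: x=2 → posterior Gamma(18, 15/2)
obs 6: x=4 → posterior Gamma(22, 17/2)
obs 7: x=0 → posterior Gamma(22, 19/2)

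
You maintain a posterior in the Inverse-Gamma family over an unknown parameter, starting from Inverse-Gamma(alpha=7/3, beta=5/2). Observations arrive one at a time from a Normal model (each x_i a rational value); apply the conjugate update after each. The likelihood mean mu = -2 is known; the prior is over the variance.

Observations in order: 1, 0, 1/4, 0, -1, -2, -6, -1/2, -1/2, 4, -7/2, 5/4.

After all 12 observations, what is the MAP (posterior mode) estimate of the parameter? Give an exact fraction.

obs 1: x=1 → posterior Inverse-Gamma(17/6, 7)
obs 2: x=0 → posterior Inverse-Gamma(10/3, 9)
obs 3: x=1/4 → posterior Inverse-Gamma(23/6, 369/32)
obs 4: x=0 → posterior Inverse-Gamma(13/3, 433/32)
obs 5: x=-1 → posterior Inverse-Gamma(29/6, 449/32)
obs 6: x=-2 → posterior Inverse-Gamma(16/3, 449/32)
obs 7: x=-6 → posterior Inverse-Gamma(35/6, 705/32)
obs 8: x=-1/2 → posterior Inverse-Gamma(19/3, 741/32)
obs 9: x=-1/2 → posterior Inverse-Gamma(41/6, 777/32)
obs 10: x=4 → posterior Inverse-Gamma(22/3, 1353/32)
obs 11: x=-7/2 → posterior Inverse-Gamma(47/6, 1389/32)
obs 12: x=5/4 → posterior Inverse-Gamma(25/3, 779/16)

2337/448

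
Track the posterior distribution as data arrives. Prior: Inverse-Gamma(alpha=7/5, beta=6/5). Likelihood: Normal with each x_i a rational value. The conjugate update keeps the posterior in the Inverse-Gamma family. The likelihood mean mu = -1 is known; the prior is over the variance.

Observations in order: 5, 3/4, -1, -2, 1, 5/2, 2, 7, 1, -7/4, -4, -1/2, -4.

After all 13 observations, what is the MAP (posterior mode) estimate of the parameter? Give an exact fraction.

obs 1: x=5 → posterior Inverse-Gamma(19/10, 96/5)
obs 2: x=3/4 → posterior Inverse-Gamma(12/5, 3317/160)
obs 3: x=-1 → posterior Inverse-Gamma(29/10, 3317/160)
obs 4: x=-2 → posterior Inverse-Gamma(17/5, 3397/160)
obs 5: x=1 → posterior Inverse-Gamma(39/10, 3717/160)
obs 6: x=5/2 → posterior Inverse-Gamma(22/5, 4697/160)
obs 7: x=2 → posterior Inverse-Gamma(49/10, 5417/160)
obs 8: x=7 → posterior Inverse-Gamma(27/5, 10537/160)
obs 9: x=1 → posterior Inverse-Gamma(59/10, 10857/160)
obs 10: x=-7/4 → posterior Inverse-Gamma(32/5, 5451/80)
obs 11: x=-4 → posterior Inverse-Gamma(69/10, 5811/80)
obs 12: x=-1/2 → posterior Inverse-Gamma(37/5, 5821/80)
obs 13: x=-4 → posterior Inverse-Gamma(79/10, 6181/80)

6181/712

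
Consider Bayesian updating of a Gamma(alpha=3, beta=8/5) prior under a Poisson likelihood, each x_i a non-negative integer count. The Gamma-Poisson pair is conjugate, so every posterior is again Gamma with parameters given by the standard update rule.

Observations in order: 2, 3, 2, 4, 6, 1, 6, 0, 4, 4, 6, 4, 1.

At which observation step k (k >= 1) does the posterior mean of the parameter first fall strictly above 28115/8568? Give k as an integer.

k = 12

obs 1: x=2 → posterior Gamma(5, 13/5)
obs 2: x=3 → posterior Gamma(8, 18/5)
obs 3: x=2 → posterior Gamma(10, 23/5)
obs 4: x=4 → posterior Gamma(14, 28/5)
obs 5: x=6 → posterior Gamma(20, 33/5)
obs 6: x=1 → posterior Gamma(21, 38/5)
obs 7: x=6 → posterior Gamma(27, 43/5)
obs 8: x=0 → posterior Gamma(27, 48/5)
obs 9: x=4 → posterior Gamma(31, 53/5)
obs 10: x=4 → posterior Gamma(35, 58/5)
obs 11: x=6 → posterior Gamma(41, 63/5)
obs 12: x=4 → posterior Gamma(45, 68/5)
obs 13: x=1 → posterior Gamma(46, 73/5)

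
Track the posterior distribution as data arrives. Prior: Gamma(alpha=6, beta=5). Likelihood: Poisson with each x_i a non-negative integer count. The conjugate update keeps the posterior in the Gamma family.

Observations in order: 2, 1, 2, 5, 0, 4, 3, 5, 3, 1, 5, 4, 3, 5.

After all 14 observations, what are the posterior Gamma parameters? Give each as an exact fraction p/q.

obs 1: x=2 → posterior Gamma(8, 6)
obs 2: x=1 → posterior Gamma(9, 7)
obs 3: x=2 → posterior Gamma(11, 8)
obs 4: x=5 → posterior Gamma(16, 9)
obs 5: x=0 → posterior Gamma(16, 10)
obs 6: x=4 → posterior Gamma(20, 11)
obs 7: x=3 → posterior Gamma(23, 12)
obs 8: x=5 → posterior Gamma(28, 13)
obs 9: x=3 → posterior Gamma(31, 14)
obs 10: x=1 → posterior Gamma(32, 15)
obs 11: x=5 → posterior Gamma(37, 16)
obs 12: x=4 → posterior Gamma(41, 17)
obs 13: x=3 → posterior Gamma(44, 18)
obs 14: x=5 → posterior Gamma(49, 19)

alpha=49, beta=19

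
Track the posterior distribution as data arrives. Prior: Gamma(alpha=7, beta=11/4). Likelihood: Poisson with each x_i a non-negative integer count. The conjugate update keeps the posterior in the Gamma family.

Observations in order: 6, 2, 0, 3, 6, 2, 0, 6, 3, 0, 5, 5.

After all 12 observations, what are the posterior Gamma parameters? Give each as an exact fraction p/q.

obs 1: x=6 → posterior Gamma(13, 15/4)
obs 2: x=2 → posterior Gamma(15, 19/4)
obs 3: x=0 → posterior Gamma(15, 23/4)
obs 4: x=3 → posterior Gamma(18, 27/4)
obs 5: x=6 → posterior Gamma(24, 31/4)
obs 6: x=2 → posterior Gamma(26, 35/4)
obs 7: x=0 → posterior Gamma(26, 39/4)
obs 8: x=6 → posterior Gamma(32, 43/4)
obs 9: x=3 → posterior Gamma(35, 47/4)
obs 10: x=0 → posterior Gamma(35, 51/4)
obs 11: x=5 → posterior Gamma(40, 55/4)
obs 12: x=5 → posterior Gamma(45, 59/4)

alpha=45, beta=59/4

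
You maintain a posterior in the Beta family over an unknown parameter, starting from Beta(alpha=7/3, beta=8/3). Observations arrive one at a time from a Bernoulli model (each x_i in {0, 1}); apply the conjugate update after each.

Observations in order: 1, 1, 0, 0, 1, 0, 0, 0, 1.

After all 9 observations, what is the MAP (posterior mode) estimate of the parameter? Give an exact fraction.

4/9

obs 1: x=1 → posterior Beta(10/3, 8/3)
obs 2: x=1 → posterior Beta(13/3, 8/3)
obs 3: x=0 → posterior Beta(13/3, 11/3)
obs 4: x=0 → posterior Beta(13/3, 14/3)
obs 5: x=1 → posterior Beta(16/3, 14/3)
obs 6: x=0 → posterior Beta(16/3, 17/3)
obs 7: x=0 → posterior Beta(16/3, 20/3)
obs 8: x=0 → posterior Beta(16/3, 23/3)
obs 9: x=1 → posterior Beta(19/3, 23/3)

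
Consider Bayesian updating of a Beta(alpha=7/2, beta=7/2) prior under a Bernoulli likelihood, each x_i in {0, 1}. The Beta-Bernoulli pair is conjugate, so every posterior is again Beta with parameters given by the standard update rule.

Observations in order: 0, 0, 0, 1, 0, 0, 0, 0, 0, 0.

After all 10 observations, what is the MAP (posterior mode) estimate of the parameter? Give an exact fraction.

obs 1: x=0 → posterior Beta(7/2, 9/2)
obs 2: x=0 → posterior Beta(7/2, 11/2)
obs 3: x=0 → posterior Beta(7/2, 13/2)
obs 4: x=1 → posterior Beta(9/2, 13/2)
obs 5: x=0 → posterior Beta(9/2, 15/2)
obs 6: x=0 → posterior Beta(9/2, 17/2)
obs 7: x=0 → posterior Beta(9/2, 19/2)
obs 8: x=0 → posterior Beta(9/2, 21/2)
obs 9: x=0 → posterior Beta(9/2, 23/2)
obs 10: x=0 → posterior Beta(9/2, 25/2)

7/30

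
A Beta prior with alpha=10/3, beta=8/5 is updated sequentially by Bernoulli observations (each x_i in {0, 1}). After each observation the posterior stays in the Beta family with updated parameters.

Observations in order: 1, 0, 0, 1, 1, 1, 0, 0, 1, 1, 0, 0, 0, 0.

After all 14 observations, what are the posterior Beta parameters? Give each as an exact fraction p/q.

obs 1: x=1 → posterior Beta(13/3, 8/5)
obs 2: x=0 → posterior Beta(13/3, 13/5)
obs 3: x=0 → posterior Beta(13/3, 18/5)
obs 4: x=1 → posterior Beta(16/3, 18/5)
obs 5: x=1 → posterior Beta(19/3, 18/5)
obs 6: x=1 → posterior Beta(22/3, 18/5)
obs 7: x=0 → posterior Beta(22/3, 23/5)
obs 8: x=0 → posterior Beta(22/3, 28/5)
obs 9: x=1 → posterior Beta(25/3, 28/5)
obs 10: x=1 → posterior Beta(28/3, 28/5)
obs 11: x=0 → posterior Beta(28/3, 33/5)
obs 12: x=0 → posterior Beta(28/3, 38/5)
obs 13: x=0 → posterior Beta(28/3, 43/5)
obs 14: x=0 → posterior Beta(28/3, 48/5)

alpha=28/3, beta=48/5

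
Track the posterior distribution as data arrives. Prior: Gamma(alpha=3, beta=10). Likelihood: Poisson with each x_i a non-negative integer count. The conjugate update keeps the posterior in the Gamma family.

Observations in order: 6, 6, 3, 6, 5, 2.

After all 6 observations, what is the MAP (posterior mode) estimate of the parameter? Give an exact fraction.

obs 1: x=6 → posterior Gamma(9, 11)
obs 2: x=6 → posterior Gamma(15, 12)
obs 3: x=3 → posterior Gamma(18, 13)
obs 4: x=6 → posterior Gamma(24, 14)
obs 5: x=5 → posterior Gamma(29, 15)
obs 6: x=2 → posterior Gamma(31, 16)

15/8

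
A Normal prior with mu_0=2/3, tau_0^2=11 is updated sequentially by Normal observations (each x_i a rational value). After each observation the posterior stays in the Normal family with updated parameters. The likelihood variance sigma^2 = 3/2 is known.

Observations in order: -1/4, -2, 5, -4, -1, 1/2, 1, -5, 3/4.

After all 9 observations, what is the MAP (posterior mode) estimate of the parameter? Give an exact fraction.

-36/67

obs 1: x=-1/4 → posterior Normal(-7/50, 33/25)
obs 2: x=-2 → posterior Normal(-95/94, 33/47)
obs 3: x=5 → posterior Normal(125/138, 11/23)
obs 4: x=-4 → posterior Normal(-51/182, 33/91)
obs 5: x=-1 → posterior Normal(-95/226, 33/113)
obs 6: x=1/2 → posterior Normal(-73/270, 11/45)
obs 7: x=1 → posterior Normal(-29/314, 33/157)
obs 8: x=-5 → posterior Normal(-249/358, 33/179)
obs 9: x=3/4 → posterior Normal(-36/67, 11/67)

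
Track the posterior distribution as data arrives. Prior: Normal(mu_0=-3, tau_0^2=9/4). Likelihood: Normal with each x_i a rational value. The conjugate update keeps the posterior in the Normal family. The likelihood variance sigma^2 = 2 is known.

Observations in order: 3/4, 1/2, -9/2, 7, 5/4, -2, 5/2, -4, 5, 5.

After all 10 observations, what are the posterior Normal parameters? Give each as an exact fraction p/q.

obs 1: x=3/4 → posterior Normal(-69/68, 18/17)
obs 2: x=1/2 → posterior Normal(-51/104, 9/13)
obs 3: x=-9/2 → posterior Normal(-213/140, 18/35)
obs 4: x=7 → posterior Normal(39/176, 9/22)
obs 5: x=5/4 → posterior Normal(21/53, 18/53)
obs 6: x=-2 → posterior Normal(3/62, 9/31)
obs 7: x=5/2 → posterior Normal(51/142, 18/71)
obs 8: x=-4 → posterior Normal(-21/160, 9/40)
obs 9: x=5 → posterior Normal(69/178, 18/89)
obs 10: x=5 → posterior Normal(159/196, 9/49)

mu_0=159/196, tau_0^2=9/49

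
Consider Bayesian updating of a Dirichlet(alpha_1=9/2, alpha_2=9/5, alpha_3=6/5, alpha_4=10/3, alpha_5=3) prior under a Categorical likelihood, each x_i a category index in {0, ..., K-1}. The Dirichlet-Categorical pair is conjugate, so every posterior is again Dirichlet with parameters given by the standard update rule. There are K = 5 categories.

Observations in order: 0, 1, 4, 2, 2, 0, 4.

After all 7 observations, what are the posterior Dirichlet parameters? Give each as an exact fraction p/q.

alpha_1=13/2, alpha_2=14/5, alpha_3=16/5, alpha_4=10/3, alpha_5=5

obs 1: x=0 → posterior Dirichlet(11/2, 9/5, 6/5, 10/3, 3)
obs 2: x=1 → posterior Dirichlet(11/2, 14/5, 6/5, 10/3, 3)
obs 3: x=4 → posterior Dirichlet(11/2, 14/5, 6/5, 10/3, 4)
obs 4: x=2 → posterior Dirichlet(11/2, 14/5, 11/5, 10/3, 4)
obs 5: x=2 → posterior Dirichlet(11/2, 14/5, 16/5, 10/3, 4)
obs 6: x=0 → posterior Dirichlet(13/2, 14/5, 16/5, 10/3, 4)
obs 7: x=4 → posterior Dirichlet(13/2, 14/5, 16/5, 10/3, 5)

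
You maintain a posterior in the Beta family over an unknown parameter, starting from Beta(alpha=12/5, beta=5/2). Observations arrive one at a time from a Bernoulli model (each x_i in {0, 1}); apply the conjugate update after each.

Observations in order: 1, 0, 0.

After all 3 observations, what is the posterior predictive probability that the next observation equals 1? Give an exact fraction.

obs 1: x=1 → posterior Beta(17/5, 5/2)
obs 2: x=0 → posterior Beta(17/5, 7/2)
obs 3: x=0 → posterior Beta(17/5, 9/2)

34/79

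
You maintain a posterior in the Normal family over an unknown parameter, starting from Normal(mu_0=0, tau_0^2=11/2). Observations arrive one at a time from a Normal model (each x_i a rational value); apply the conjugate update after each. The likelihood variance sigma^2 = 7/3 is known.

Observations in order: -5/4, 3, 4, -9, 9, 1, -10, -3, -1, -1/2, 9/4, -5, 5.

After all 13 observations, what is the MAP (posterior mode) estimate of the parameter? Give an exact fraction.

obs 1: x=-5/4 → posterior Normal(-165/188, 77/47)
obs 2: x=3 → posterior Normal(231/320, 77/80)
obs 3: x=4 → posterior Normal(759/452, 77/113)
obs 4: x=-9 → posterior Normal(-429/584, 77/146)
obs 5: x=9 → posterior Normal(759/716, 77/179)
obs 6: x=1 → posterior Normal(891/848, 77/212)
obs 7: x=-10 → posterior Normal(-429/980, 11/35)
obs 8: x=-3 → posterior Normal(-825/1112, 77/278)
obs 9: x=-1 → posterior Normal(-957/1244, 77/311)
obs 10: x=-1/2 → posterior Normal(-1023/1376, 77/344)
obs 11: x=9/4 → posterior Normal(-363/754, 77/377)
obs 12: x=-5 → posterior Normal(-693/820, 77/410)
obs 13: x=5 → posterior Normal(-363/886, 77/443)

-363/886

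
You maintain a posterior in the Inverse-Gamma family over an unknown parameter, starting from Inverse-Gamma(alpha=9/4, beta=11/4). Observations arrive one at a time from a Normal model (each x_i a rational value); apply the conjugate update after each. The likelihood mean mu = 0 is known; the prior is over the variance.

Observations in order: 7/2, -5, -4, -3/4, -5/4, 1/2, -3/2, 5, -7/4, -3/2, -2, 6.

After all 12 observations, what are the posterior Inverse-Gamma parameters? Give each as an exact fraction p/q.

alpha=33/4, beta=2139/32

obs 1: x=7/2 → posterior Inverse-Gamma(11/4, 71/8)
obs 2: x=-5 → posterior Inverse-Gamma(13/4, 171/8)
obs 3: x=-4 → posterior Inverse-Gamma(15/4, 235/8)
obs 4: x=-3/4 → posterior Inverse-Gamma(17/4, 949/32)
obs 5: x=-5/4 → posterior Inverse-Gamma(19/4, 487/16)
obs 6: x=1/2 → posterior Inverse-Gamma(21/4, 489/16)
obs 7: x=-3/2 → posterior Inverse-Gamma(23/4, 507/16)
obs 8: x=5 → posterior Inverse-Gamma(25/4, 707/16)
obs 9: x=-7/4 → posterior Inverse-Gamma(27/4, 1463/32)
obs 10: x=-3/2 → posterior Inverse-Gamma(29/4, 1499/32)
obs 11: x=-2 → posterior Inverse-Gamma(31/4, 1563/32)
obs 12: x=6 → posterior Inverse-Gamma(33/4, 2139/32)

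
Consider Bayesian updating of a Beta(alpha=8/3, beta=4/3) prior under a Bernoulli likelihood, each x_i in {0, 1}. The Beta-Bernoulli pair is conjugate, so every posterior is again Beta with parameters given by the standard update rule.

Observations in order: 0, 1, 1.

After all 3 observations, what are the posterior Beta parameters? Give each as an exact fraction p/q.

obs 1: x=0 → posterior Beta(8/3, 7/3)
obs 2: x=1 → posterior Beta(11/3, 7/3)
obs 3: x=1 → posterior Beta(14/3, 7/3)

alpha=14/3, beta=7/3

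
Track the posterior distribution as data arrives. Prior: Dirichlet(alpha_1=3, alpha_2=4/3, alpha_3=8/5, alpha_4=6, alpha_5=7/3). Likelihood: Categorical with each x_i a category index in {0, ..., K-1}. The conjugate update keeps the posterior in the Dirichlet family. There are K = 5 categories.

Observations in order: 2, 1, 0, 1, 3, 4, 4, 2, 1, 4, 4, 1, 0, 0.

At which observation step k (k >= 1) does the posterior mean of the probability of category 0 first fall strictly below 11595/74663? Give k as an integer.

obs 1: x=2 → posterior Dirichlet(3, 4/3, 13/5, 6, 7/3)
obs 2: x=1 → posterior Dirichlet(3, 7/3, 13/5, 6, 7/3)
obs 3: x=0 → posterior Dirichlet(4, 7/3, 13/5, 6, 7/3)
obs 4: x=1 → posterior Dirichlet(4, 10/3, 13/5, 6, 7/3)
obs 5: x=3 → posterior Dirichlet(4, 10/3, 13/5, 7, 7/3)
obs 6: x=4 → posterior Dirichlet(4, 10/3, 13/5, 7, 10/3)
obs 7: x=4 → posterior Dirichlet(4, 10/3, 13/5, 7, 13/3)
obs 8: x=2 → posterior Dirichlet(4, 10/3, 18/5, 7, 13/3)
obs 9: x=1 → posterior Dirichlet(4, 13/3, 18/5, 7, 13/3)
obs 10: x=4 → posterior Dirichlet(4, 13/3, 18/5, 7, 16/3)
obs 11: x=4 → posterior Dirichlet(4, 13/3, 18/5, 7, 19/3)
obs 12: x=1 → posterior Dirichlet(4, 16/3, 18/5, 7, 19/3)
obs 13: x=0 → posterior Dirichlet(5, 16/3, 18/5, 7, 19/3)
obs 14: x=0 → posterior Dirichlet(6, 16/3, 18/5, 7, 19/3)

k = 12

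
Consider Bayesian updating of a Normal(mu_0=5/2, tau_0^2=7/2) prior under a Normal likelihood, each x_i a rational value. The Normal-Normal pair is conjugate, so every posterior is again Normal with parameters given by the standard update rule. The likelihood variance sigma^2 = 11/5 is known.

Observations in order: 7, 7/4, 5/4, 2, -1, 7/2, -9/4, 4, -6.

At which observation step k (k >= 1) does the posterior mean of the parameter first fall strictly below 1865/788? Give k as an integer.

k = 5

obs 1: x=7 → posterior Normal(100/19, 77/57)
obs 2: x=7/4 → posterior Normal(1445/368, 77/92)
obs 3: x=5/4 → posterior Normal(405/127, 77/127)
obs 4: x=2 → posterior Normal(475/162, 77/162)
obs 5: x=-1 → posterior Normal(440/197, 77/197)
obs 6: x=7/2 → posterior Normal(1125/464, 77/232)
obs 7: x=-9/4 → posterior Normal(645/356, 77/267)
obs 8: x=4 → posterior Normal(2495/1208, 77/302)
obs 9: x=-6 → posterior Normal(1655/1348, 77/337)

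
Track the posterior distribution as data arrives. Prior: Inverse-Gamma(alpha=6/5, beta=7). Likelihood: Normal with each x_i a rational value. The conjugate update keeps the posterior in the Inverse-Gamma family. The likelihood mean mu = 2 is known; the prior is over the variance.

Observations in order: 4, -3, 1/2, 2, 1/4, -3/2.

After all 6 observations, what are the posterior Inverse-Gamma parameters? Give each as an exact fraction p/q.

alpha=21/5, beta=969/32

obs 1: x=4 → posterior Inverse-Gamma(17/10, 9)
obs 2: x=-3 → posterior Inverse-Gamma(11/5, 43/2)
obs 3: x=1/2 → posterior Inverse-Gamma(27/10, 181/8)
obs 4: x=2 → posterior Inverse-Gamma(16/5, 181/8)
obs 5: x=1/4 → posterior Inverse-Gamma(37/10, 773/32)
obs 6: x=-3/2 → posterior Inverse-Gamma(21/5, 969/32)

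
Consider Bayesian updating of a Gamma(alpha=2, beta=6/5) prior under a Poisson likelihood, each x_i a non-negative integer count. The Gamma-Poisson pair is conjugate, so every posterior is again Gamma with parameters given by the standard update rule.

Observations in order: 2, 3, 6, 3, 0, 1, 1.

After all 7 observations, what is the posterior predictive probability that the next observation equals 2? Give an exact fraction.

obs 1: x=2 → posterior Gamma(4, 11/5)
obs 2: x=3 → posterior Gamma(7, 16/5)
obs 3: x=6 → posterior Gamma(13, 21/5)
obs 4: x=3 → posterior Gamma(16, 26/5)
obs 5: x=0 → posterior Gamma(16, 31/5)
obs 6: x=1 → posterior Gamma(17, 36/5)
obs 7: x=1 → posterior Gamma(18, 41/5)

458189929886198378123410227202275/1799519816997495209117766334283776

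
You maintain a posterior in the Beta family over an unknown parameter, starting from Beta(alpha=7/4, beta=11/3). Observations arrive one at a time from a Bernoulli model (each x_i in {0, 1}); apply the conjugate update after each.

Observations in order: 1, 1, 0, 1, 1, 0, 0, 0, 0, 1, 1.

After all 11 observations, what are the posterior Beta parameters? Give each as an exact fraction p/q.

alpha=31/4, beta=26/3

obs 1: x=1 → posterior Beta(11/4, 11/3)
obs 2: x=1 → posterior Beta(15/4, 11/3)
obs 3: x=0 → posterior Beta(15/4, 14/3)
obs 4: x=1 → posterior Beta(19/4, 14/3)
obs 5: x=1 → posterior Beta(23/4, 14/3)
obs 6: x=0 → posterior Beta(23/4, 17/3)
obs 7: x=0 → posterior Beta(23/4, 20/3)
obs 8: x=0 → posterior Beta(23/4, 23/3)
obs 9: x=0 → posterior Beta(23/4, 26/3)
obs 10: x=1 → posterior Beta(27/4, 26/3)
obs 11: x=1 → posterior Beta(31/4, 26/3)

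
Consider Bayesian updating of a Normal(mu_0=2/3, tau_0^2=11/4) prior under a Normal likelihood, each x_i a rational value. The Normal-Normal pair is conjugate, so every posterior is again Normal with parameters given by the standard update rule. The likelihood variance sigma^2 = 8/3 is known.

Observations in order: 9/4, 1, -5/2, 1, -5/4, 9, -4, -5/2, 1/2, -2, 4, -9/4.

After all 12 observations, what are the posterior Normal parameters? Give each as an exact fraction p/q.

mu_0=1543/5136, tau_0^2=22/107

obs 1: x=9/4 → posterior Normal(1147/780, 88/65)
obs 2: x=1 → posterior Normal(1543/1176, 44/49)
obs 3: x=-5/2 → posterior Normal(553/1572, 88/131)
obs 4: x=1 → posterior Normal(949/1968, 22/41)
obs 5: x=-5/4 → posterior Normal(227/1182, 88/197)
obs 6: x=9 → posterior Normal(2009/1380, 44/115)
obs 7: x=-4 → posterior Normal(1217/1578, 88/263)
obs 8: x=-5/2 → posterior Normal(361/888, 11/37)
obs 9: x=1/2 → posterior Normal(821/1974, 88/329)
obs 10: x=-2 → posterior Normal(425/2172, 44/181)
obs 11: x=4 → posterior Normal(1217/2370, 88/395)
obs 12: x=-9/4 → posterior Normal(1543/5136, 22/107)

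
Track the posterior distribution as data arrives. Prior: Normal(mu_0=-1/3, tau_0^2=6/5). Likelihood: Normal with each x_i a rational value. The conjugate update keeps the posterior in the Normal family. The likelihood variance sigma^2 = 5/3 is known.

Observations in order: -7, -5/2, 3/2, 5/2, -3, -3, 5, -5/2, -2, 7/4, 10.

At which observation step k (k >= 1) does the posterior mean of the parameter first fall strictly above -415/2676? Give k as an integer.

k = 11

obs 1: x=-7 → posterior Normal(-403/129, 30/43)
obs 2: x=-5/2 → posterior Normal(-538/183, 30/61)
obs 3: x=3/2 → posterior Normal(-457/237, 30/79)
obs 4: x=5/2 → posterior Normal(-322/291, 30/97)
obs 5: x=-3 → posterior Normal(-484/345, 6/23)
obs 6: x=-3 → posterior Normal(-34/21, 30/133)
obs 7: x=5 → posterior Normal(-376/453, 30/151)
obs 8: x=-5/2 → posterior Normal(-511/507, 30/169)
obs 9: x=-2 → posterior Normal(-619/561, 30/187)
obs 10: x=7/4 → posterior Normal(-1049/1230, 6/41)
obs 11: x=10 → posterior Normal(31/1338, 30/223)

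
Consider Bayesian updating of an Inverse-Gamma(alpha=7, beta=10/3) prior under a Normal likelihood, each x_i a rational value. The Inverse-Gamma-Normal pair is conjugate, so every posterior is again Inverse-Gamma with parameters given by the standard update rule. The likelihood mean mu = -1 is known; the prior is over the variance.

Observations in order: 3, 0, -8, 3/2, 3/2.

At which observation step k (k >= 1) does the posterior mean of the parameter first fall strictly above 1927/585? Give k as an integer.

obs 1: x=3 → posterior Inverse-Gamma(15/2, 34/3)
obs 2: x=0 → posterior Inverse-Gamma(8, 71/6)
obs 3: x=-8 → posterior Inverse-Gamma(17/2, 109/3)
obs 4: x=3/2 → posterior Inverse-Gamma(9, 947/24)
obs 5: x=3/2 → posterior Inverse-Gamma(19/2, 511/12)

k = 3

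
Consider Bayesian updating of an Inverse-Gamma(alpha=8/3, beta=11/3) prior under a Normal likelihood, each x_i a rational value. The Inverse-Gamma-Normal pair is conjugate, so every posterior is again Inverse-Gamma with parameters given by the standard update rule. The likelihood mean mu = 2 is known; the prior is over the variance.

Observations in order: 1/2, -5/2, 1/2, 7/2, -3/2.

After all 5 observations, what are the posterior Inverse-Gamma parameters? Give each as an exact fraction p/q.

alpha=31/6, beta=559/24

obs 1: x=1/2 → posterior Inverse-Gamma(19/6, 115/24)
obs 2: x=-5/2 → posterior Inverse-Gamma(11/3, 179/12)
obs 3: x=1/2 → posterior Inverse-Gamma(25/6, 385/24)
obs 4: x=7/2 → posterior Inverse-Gamma(14/3, 103/6)
obs 5: x=-3/2 → posterior Inverse-Gamma(31/6, 559/24)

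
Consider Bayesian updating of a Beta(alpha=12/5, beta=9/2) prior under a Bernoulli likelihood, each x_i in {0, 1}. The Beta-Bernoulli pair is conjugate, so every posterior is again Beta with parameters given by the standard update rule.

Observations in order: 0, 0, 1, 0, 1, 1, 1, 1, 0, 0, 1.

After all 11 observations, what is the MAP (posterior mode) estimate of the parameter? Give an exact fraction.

obs 1: x=0 → posterior Beta(12/5, 11/2)
obs 2: x=0 → posterior Beta(12/5, 13/2)
obs 3: x=1 → posterior Beta(17/5, 13/2)
obs 4: x=0 → posterior Beta(17/5, 15/2)
obs 5: x=1 → posterior Beta(22/5, 15/2)
obs 6: x=1 → posterior Beta(27/5, 15/2)
obs 7: x=1 → posterior Beta(32/5, 15/2)
obs 8: x=1 → posterior Beta(37/5, 15/2)
obs 9: x=0 → posterior Beta(37/5, 17/2)
obs 10: x=0 → posterior Beta(37/5, 19/2)
obs 11: x=1 → posterior Beta(42/5, 19/2)

74/159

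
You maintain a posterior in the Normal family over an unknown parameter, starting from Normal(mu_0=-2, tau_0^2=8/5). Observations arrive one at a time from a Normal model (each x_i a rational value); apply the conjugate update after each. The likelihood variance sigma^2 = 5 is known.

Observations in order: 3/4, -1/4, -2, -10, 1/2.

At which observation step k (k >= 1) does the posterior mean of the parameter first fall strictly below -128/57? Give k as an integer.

obs 1: x=3/4 → posterior Normal(-4/3, 40/33)
obs 2: x=-1/4 → posterior Normal(-46/41, 40/41)
obs 3: x=-2 → posterior Normal(-62/49, 40/49)
obs 4: x=-10 → posterior Normal(-142/57, 40/57)
obs 5: x=1/2 → posterior Normal(-138/65, 8/13)

k = 4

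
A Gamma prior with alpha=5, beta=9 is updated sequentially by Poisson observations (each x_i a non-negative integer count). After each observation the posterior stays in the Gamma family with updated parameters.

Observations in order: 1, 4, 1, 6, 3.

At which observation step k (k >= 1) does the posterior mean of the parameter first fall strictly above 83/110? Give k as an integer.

k = 2

obs 1: x=1 → posterior Gamma(6, 10)
obs 2: x=4 → posterior Gamma(10, 11)
obs 3: x=1 → posterior Gamma(11, 12)
obs 4: x=6 → posterior Gamma(17, 13)
obs 5: x=3 → posterior Gamma(20, 14)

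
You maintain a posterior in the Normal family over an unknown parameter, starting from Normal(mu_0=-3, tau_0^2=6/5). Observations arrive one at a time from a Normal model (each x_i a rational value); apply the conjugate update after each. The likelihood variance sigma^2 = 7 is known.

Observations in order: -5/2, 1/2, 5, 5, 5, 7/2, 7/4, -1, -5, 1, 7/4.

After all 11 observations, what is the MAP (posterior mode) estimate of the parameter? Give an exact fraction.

-15/101

obs 1: x=-5/2 → posterior Normal(-120/41, 42/41)
obs 2: x=1/2 → posterior Normal(-117/47, 42/47)
obs 3: x=5 → posterior Normal(-87/53, 42/53)
obs 4: x=5 → posterior Normal(-57/59, 42/59)
obs 5: x=5 → posterior Normal(-27/65, 42/65)
obs 6: x=7/2 → posterior Normal(-6/71, 42/71)
obs 7: x=7/4 → posterior Normal(9/154, 6/11)
obs 8: x=-1 → posterior Normal(-3/166, 42/83)
obs 9: x=-5 → posterior Normal(-63/178, 42/89)
obs 10: x=1 → posterior Normal(-51/190, 42/95)
obs 11: x=7/4 → posterior Normal(-15/101, 42/101)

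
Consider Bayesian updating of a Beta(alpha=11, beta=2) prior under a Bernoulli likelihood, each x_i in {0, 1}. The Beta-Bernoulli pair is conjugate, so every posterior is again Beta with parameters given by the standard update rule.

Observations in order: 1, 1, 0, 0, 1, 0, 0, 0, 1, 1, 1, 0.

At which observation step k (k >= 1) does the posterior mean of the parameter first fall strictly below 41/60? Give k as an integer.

obs 1: x=1 → posterior Beta(12, 2)
obs 2: x=1 → posterior Beta(13, 2)
obs 3: x=0 → posterior Beta(13, 3)
obs 4: x=0 → posterior Beta(13, 4)
obs 5: x=1 → posterior Beta(14, 4)
obs 6: x=0 → posterior Beta(14, 5)
obs 7: x=0 → posterior Beta(14, 6)
obs 8: x=0 → posterior Beta(14, 7)
obs 9: x=1 → posterior Beta(15, 7)
obs 10: x=1 → posterior Beta(16, 7)
obs 11: x=1 → posterior Beta(17, 7)
obs 12: x=0 → posterior Beta(17, 8)

k = 8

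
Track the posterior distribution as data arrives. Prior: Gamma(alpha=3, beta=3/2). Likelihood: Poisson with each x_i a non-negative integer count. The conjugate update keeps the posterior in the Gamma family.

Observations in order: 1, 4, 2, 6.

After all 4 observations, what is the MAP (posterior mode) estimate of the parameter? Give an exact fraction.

obs 1: x=1 → posterior Gamma(4, 5/2)
obs 2: x=4 → posterior Gamma(8, 7/2)
obs 3: x=2 → posterior Gamma(10, 9/2)
obs 4: x=6 → posterior Gamma(16, 11/2)

30/11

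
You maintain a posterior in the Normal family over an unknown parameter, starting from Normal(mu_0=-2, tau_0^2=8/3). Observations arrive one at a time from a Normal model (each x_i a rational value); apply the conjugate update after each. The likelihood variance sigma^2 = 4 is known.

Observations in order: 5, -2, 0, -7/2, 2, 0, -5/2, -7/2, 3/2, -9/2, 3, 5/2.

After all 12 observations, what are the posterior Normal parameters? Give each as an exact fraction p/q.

mu_0=-10/27, tau_0^2=8/27

obs 1: x=5 → posterior Normal(4/5, 8/5)
obs 2: x=-2 → posterior Normal(0, 8/7)
obs 3: x=0 → posterior Normal(0, 8/9)
obs 4: x=-7/2 → posterior Normal(-7/11, 8/11)
obs 5: x=2 → posterior Normal(-3/13, 8/13)
obs 6: x=0 → posterior Normal(-1/5, 8/15)
obs 7: x=-5/2 → posterior Normal(-8/17, 8/17)
obs 8: x=-7/2 → posterior Normal(-15/19, 8/19)
obs 9: x=3/2 → posterior Normal(-4/7, 8/21)
obs 10: x=-9/2 → posterior Normal(-21/23, 8/23)
obs 11: x=3 → posterior Normal(-3/5, 8/25)
obs 12: x=5/2 → posterior Normal(-10/27, 8/27)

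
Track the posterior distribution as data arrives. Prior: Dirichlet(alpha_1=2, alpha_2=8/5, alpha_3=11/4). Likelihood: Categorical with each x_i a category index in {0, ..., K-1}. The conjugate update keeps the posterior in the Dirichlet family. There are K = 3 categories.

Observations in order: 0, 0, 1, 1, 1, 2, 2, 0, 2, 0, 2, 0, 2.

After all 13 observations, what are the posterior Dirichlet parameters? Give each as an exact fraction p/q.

alpha_1=7, alpha_2=23/5, alpha_3=31/4

obs 1: x=0 → posterior Dirichlet(3, 8/5, 11/4)
obs 2: x=0 → posterior Dirichlet(4, 8/5, 11/4)
obs 3: x=1 → posterior Dirichlet(4, 13/5, 11/4)
obs 4: x=1 → posterior Dirichlet(4, 18/5, 11/4)
obs 5: x=1 → posterior Dirichlet(4, 23/5, 11/4)
obs 6: x=2 → posterior Dirichlet(4, 23/5, 15/4)
obs 7: x=2 → posterior Dirichlet(4, 23/5, 19/4)
obs 8: x=0 → posterior Dirichlet(5, 23/5, 19/4)
obs 9: x=2 → posterior Dirichlet(5, 23/5, 23/4)
obs 10: x=0 → posterior Dirichlet(6, 23/5, 23/4)
obs 11: x=2 → posterior Dirichlet(6, 23/5, 27/4)
obs 12: x=0 → posterior Dirichlet(7, 23/5, 27/4)
obs 13: x=2 → posterior Dirichlet(7, 23/5, 31/4)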